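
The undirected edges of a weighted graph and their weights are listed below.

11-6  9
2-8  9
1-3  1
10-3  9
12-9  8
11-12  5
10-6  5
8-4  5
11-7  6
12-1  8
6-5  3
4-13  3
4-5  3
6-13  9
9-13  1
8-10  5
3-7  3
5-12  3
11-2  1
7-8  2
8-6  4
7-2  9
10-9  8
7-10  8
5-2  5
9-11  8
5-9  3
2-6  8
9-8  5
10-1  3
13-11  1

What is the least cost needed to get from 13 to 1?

Candidate routes:
13–11–7–3–1: 1+6+3+1 = 11
13–9–8–7–3–1: 1+5+2+3+1 = 12
Cheapest is 13–11–7–3–1 at 11.

11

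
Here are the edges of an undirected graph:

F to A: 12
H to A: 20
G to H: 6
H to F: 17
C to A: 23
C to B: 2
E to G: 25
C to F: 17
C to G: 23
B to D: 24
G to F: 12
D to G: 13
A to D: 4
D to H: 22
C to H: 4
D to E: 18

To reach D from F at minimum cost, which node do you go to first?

A

Compare a few routes:
F → H → G → D: 17+6+13 = 36
F → G → D: 12+13 = 25
F → A → D: 12+4 = 16
F → H → D: 17+22 = 39
The minimum is 16 via F → A → D.
So from F the first move is to A.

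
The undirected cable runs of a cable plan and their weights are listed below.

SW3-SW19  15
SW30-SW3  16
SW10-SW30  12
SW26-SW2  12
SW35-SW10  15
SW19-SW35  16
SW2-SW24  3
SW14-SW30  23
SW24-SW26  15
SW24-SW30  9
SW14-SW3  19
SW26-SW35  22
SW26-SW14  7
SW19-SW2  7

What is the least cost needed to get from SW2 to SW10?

Shortest distances from SW2:
SW2: 0
SW24: 3  (via SW2)
SW19: 7  (via SW2)
SW30: 12  (via SW24)
SW26: 12  (via SW2)
SW14: 19  (via SW26)
SW3: 22  (via SW19)
SW35: 23  (via SW19)
SW10: 24  (via SW30)
Shortest route: SW2 → SW24 → SW30 → SW10 = 24.

24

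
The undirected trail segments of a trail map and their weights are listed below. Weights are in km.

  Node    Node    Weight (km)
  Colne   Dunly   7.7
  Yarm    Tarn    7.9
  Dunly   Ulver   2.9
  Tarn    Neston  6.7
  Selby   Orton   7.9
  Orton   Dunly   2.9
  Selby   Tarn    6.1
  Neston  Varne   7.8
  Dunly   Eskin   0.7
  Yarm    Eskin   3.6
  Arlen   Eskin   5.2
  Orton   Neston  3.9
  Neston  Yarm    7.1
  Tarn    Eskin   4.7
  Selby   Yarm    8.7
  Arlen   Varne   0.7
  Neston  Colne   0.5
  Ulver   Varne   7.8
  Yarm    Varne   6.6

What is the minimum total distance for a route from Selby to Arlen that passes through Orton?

Shortest Selby→Orton: Selby–Orton = 7.9
Best Orton to Arlen: Orton–Dunly–Eskin–Arlen costing 8.8
Total via Orton: 7.9 + 8.8 = 16.7 km.

16.7 km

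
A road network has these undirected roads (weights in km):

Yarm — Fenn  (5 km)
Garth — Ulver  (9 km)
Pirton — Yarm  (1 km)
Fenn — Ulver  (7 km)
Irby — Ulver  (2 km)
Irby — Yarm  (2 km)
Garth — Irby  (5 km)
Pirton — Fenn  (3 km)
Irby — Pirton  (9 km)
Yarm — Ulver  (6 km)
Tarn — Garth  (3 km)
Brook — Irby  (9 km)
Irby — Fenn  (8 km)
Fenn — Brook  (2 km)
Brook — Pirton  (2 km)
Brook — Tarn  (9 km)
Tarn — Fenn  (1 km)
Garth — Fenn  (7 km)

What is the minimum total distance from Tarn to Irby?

Candidate routes:
Tarn–Fenn–Yarm–Irby: 1+5+2 = 8
Tarn–Garth–Irby: 3+5 = 8
Tarn–Fenn–Pirton–Yarm–Irby: 1+3+1+2 = 7
Tarn–Fenn–Brook–Pirton–Yarm–Irby: 1+2+2+1+2 = 8
Cheapest is Tarn–Fenn–Pirton–Yarm–Irby at 7 km.

7 km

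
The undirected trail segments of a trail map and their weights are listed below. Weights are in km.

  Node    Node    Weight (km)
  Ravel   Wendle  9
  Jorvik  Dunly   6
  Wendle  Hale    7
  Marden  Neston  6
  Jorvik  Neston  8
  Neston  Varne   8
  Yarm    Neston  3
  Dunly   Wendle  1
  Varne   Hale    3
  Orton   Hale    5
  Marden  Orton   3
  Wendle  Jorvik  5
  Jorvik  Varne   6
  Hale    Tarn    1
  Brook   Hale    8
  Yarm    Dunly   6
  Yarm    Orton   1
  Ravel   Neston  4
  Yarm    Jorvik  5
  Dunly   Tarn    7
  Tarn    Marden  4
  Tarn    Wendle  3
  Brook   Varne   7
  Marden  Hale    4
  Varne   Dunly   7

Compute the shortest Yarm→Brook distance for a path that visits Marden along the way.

16 km

Best Yarm to Marden: Yarm → Orton → Marden costing 4
Shortest Marden→Brook: Marden → Hale → Brook = 12
Total via Marden: 4 + 12 = 16 km.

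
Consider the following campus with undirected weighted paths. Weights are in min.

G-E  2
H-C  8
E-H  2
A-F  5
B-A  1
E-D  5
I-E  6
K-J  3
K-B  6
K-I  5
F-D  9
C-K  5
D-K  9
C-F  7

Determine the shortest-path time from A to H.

20 min

Candidate routes:
A - F - C - K - I - E - H: 5+7+5+5+6+2 = 30
A - F - D - E - H: 5+9+5+2 = 21
A - F - C - H: 5+7+8 = 20
A - B - K - D - E - H: 1+6+9+5+2 = 23
Cheapest is A - F - C - H at 20 min.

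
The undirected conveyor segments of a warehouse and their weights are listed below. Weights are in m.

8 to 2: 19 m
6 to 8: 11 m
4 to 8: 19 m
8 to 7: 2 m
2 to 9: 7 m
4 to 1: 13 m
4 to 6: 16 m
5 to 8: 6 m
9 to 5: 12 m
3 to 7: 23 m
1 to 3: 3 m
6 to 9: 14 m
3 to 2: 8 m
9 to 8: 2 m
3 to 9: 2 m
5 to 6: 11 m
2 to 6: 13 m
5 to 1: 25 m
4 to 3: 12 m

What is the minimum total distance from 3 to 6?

15 m

Enumerating some paths:
3–9–6: 2+14 = 16
3–9–8–6: 2+2+11 = 15
Cheapest is 3–9–8–6 at 15 m.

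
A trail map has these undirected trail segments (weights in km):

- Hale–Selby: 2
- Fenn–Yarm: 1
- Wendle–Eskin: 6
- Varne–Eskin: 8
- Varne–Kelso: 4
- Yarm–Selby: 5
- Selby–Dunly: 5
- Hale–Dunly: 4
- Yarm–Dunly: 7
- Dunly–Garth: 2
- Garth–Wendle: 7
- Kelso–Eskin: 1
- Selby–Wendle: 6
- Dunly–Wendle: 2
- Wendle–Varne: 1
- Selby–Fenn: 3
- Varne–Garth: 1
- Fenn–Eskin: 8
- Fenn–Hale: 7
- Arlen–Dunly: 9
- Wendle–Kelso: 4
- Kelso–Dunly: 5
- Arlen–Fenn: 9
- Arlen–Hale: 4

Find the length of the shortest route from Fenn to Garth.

Candidate routes:
Fenn–Selby–Wendle–Varne–Garth: 3+6+1+1 = 11
Fenn–Selby–Hale–Dunly–Garth: 3+2+4+2 = 11
Fenn–Yarm–Dunly–Wendle–Varne–Garth: 1+7+2+1+1 = 12
Fenn–Yarm–Dunly–Garth: 1+7+2 = 10
Cheapest is Fenn–Yarm–Dunly–Garth at 10 km.

10 km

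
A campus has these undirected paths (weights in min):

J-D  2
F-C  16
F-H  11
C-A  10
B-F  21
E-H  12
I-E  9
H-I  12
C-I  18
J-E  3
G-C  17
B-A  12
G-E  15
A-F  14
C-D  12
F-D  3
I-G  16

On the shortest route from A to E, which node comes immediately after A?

F

Compare a few routes:
A → C → F → D → J → E: 10+16+3+2+3 = 34
A → C → D → J → E: 10+12+2+3 = 27
A → F → H → E: 14+11+12 = 37
A → F → D → J → E: 14+3+2+3 = 22
The minimum is 22 min via A → F → D → J → E.
So from A the first move is to F.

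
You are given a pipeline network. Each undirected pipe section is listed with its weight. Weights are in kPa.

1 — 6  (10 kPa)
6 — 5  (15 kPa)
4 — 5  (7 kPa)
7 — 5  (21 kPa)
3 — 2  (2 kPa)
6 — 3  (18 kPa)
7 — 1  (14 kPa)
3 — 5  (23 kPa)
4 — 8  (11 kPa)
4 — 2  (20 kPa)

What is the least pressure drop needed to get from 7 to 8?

Enumerating some paths:
7 - 1 - 6 - 5 - 4 - 8: 14+10+15+7+11 = 57
7 - 5 - 4 - 8: 21+7+11 = 39
The minimum is 39 kPa via 7 - 5 - 4 - 8.

39 kPa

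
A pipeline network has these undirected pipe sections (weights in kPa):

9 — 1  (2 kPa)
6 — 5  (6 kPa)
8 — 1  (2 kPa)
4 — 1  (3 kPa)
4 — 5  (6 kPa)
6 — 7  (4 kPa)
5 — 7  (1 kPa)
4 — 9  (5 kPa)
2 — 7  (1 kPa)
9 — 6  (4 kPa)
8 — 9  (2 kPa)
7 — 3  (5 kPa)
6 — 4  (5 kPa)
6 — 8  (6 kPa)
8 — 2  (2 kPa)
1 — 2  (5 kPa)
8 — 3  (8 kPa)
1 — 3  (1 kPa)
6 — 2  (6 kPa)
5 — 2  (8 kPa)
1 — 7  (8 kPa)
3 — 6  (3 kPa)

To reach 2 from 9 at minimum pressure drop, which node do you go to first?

Enumerating some paths:
9 - 1 - 8 - 2: 2+2+2 = 6
9 - 6 - 7 - 2: 4+4+1 = 9
9 - 1 - 2: 2+5 = 7
9 - 8 - 2: 2+2 = 4
The minimum is 4 kPa via 9 - 8 - 2.
So from 9 the first move is to 8.

8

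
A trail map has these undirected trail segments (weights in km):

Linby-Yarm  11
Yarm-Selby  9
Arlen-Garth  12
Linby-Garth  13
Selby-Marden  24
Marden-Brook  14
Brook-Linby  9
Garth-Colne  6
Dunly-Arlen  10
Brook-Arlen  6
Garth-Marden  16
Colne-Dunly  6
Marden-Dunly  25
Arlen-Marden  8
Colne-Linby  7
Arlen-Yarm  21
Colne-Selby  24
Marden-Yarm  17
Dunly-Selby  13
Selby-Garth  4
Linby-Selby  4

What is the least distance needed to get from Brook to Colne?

Enumerating some paths:
Brook → Arlen → Dunly → Colne: 6+10+6 = 22
Brook → Linby → Colne: 9+7 = 16
Cheapest is Brook → Linby → Colne at 16 km.

16 km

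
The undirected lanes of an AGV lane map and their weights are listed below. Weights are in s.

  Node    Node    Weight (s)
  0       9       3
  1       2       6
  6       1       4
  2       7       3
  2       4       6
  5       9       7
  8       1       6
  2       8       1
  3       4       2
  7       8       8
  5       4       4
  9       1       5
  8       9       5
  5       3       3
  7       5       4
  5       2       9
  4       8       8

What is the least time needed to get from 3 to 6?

Shortest distances from 3:
3: 0
4: 2  (via 3)
5: 3  (via 3)
7: 7  (via 5)
2: 8  (via 4)
8: 9  (via 2)
9: 10  (via 5)
0: 13  (via 9)
1: 14  (via 2)
6: 18  (via 1)
Shortest route: 3 → 4 → 2 → 1 → 6 = 18 s.

18 s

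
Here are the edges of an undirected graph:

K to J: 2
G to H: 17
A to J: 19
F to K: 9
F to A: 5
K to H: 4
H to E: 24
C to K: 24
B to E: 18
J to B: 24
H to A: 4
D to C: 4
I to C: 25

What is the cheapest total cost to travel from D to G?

49

Settle nodes by increasing distance from D:
D: 0
C: 4  (via D)
K: 28  (via C)
I: 29  (via C)
J: 30  (via K)
H: 32  (via K)
A: 36  (via H)
F: 37  (via K)
G: 49  (via H)
Shortest route: D–C–K–H–G = 49.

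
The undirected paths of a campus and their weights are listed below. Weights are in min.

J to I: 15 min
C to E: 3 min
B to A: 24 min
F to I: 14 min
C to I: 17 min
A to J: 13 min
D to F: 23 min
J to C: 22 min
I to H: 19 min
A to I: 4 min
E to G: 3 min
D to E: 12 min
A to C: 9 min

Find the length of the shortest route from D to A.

Enumerating some paths:
D - E - C - I - A: 12+3+17+4 = 36
D - E - C - J - A: 12+3+22+13 = 50
D - F - I - A: 23+14+4 = 41
D - E - C - A: 12+3+9 = 24
The minimum is 24 min via D - E - C - A.

24 min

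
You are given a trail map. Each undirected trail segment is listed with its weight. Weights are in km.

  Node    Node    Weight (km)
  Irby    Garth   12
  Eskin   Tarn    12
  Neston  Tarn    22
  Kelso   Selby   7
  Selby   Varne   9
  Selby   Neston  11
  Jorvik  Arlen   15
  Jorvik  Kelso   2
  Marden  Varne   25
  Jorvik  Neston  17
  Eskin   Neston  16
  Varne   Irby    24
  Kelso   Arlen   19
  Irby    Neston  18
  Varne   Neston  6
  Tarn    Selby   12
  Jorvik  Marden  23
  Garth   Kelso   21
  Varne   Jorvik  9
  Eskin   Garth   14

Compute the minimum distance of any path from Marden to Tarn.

Candidate routes:
Marden - Jorvik - Varne - Selby - Tarn: 23+9+9+12 = 53
Marden - Varne - Neston - Tarn: 25+6+22 = 53
Marden - Varne - Selby - Tarn: 25+9+12 = 46
Marden - Jorvik - Kelso - Selby - Tarn: 23+2+7+12 = 44
Cheapest is Marden - Jorvik - Kelso - Selby - Tarn at 44 km.

44 km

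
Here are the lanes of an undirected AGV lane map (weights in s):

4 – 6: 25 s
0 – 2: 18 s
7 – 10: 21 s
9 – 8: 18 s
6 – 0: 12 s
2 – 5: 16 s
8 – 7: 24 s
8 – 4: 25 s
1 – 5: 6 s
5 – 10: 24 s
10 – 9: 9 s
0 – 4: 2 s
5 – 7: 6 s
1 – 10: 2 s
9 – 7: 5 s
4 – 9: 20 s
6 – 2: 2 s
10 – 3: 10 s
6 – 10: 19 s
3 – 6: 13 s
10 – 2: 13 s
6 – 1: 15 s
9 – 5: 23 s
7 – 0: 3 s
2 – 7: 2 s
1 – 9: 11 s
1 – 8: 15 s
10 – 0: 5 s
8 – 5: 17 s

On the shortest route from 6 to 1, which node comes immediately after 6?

Enumerating some paths:
6 - 2 - 7 - 0 - 10 - 1: 2+2+3+5+2 = 14
6 - 2 - 10 - 1: 2+13+2 = 17
6 - 1: 15 = 15
6 - 2 - 7 - 5 - 1: 2+2+6+6 = 16
The minimum is 14 s via 6 - 2 - 7 - 0 - 10 - 1.
So from 6 the first move is to 2.

2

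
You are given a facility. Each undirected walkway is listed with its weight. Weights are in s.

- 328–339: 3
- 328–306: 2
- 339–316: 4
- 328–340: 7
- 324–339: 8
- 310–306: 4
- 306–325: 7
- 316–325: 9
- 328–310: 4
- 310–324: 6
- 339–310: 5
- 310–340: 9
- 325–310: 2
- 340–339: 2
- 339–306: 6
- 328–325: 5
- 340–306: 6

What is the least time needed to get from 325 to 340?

9 s

Shortest distances from 325:
325: 0
310: 2  (via 325)
328: 5  (via 325)
306: 6  (via 310)
339: 7  (via 310)
324: 8  (via 310)
340: 9  (via 339)
Shortest route: 325 → 310 → 339 → 340 = 9 s.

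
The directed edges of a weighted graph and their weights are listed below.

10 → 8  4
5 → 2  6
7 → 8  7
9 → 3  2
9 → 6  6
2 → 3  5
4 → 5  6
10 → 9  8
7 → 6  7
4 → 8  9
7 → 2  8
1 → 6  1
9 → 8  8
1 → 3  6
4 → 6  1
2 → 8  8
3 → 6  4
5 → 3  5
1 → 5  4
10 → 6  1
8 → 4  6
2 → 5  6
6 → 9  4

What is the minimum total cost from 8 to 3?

Compare a few routes:
8 - 4 - 6 - 9 - 3: 6+1+4+2 = 13
8 - 4 - 5 - 3: 6+6+5 = 17
The minimum is 13 via 8 - 4 - 6 - 9 - 3.

13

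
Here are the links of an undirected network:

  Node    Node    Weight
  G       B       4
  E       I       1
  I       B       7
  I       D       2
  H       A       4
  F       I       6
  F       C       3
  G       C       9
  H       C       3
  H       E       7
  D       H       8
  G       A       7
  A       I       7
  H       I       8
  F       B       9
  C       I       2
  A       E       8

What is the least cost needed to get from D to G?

Compare a few routes:
D → I → C → H → A → G: 2+2+3+4+7 = 18
D → I → A → G: 2+7+7 = 16
D → I → E → A → G: 2+1+8+7 = 18
D → I → C → G: 2+2+9 = 13
Cheapest is D → I → C → G at 13.

13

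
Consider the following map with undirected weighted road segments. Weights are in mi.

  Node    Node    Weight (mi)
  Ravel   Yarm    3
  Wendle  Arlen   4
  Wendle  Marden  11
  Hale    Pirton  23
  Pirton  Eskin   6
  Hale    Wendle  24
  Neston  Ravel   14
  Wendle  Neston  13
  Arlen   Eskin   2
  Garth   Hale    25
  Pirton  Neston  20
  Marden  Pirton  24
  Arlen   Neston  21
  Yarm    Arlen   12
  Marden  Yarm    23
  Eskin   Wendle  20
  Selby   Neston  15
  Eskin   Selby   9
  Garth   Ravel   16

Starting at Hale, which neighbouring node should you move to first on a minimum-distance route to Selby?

Compare a few routes:
Hale → Wendle → Arlen → Eskin → Selby: 24+4+2+9 = 39
Hale → Wendle → Eskin → Selby: 24+20+9 = 53
Hale → Wendle → Neston → Selby: 24+13+15 = 52
Hale → Pirton → Eskin → Selby: 23+6+9 = 38
The minimum is 38 mi via Hale → Pirton → Eskin → Selby.
So from Hale the first move is to Pirton.

Pirton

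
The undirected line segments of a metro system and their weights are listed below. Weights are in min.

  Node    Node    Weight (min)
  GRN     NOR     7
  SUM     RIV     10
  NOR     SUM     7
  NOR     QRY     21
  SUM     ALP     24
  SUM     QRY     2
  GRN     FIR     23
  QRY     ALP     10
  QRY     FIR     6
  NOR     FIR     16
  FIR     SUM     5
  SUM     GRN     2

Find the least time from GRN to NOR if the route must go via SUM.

9 min

Best GRN to SUM: GRN–SUM costing 2
Best SUM to NOR: SUM–NOR costing 7
Total via SUM: 2 + 7 = 9 min.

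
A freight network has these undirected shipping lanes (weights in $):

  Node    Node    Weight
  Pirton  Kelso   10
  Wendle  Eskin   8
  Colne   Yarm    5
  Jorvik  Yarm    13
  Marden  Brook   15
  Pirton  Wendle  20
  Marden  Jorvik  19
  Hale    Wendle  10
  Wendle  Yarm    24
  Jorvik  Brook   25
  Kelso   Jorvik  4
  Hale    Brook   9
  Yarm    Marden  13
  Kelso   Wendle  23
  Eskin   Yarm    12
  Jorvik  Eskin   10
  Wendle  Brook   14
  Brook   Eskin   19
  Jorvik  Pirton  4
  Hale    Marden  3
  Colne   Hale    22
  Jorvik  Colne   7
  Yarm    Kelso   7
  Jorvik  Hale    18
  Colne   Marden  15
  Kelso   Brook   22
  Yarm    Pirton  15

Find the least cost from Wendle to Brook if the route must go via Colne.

$52

Best Wendle to Colne: Wendle → Eskin → Jorvik → Colne costing 25
Shortest Colne→Brook: Colne → Marden → Hale → Brook = 27
Total via Colne: 25 + 27 = $52.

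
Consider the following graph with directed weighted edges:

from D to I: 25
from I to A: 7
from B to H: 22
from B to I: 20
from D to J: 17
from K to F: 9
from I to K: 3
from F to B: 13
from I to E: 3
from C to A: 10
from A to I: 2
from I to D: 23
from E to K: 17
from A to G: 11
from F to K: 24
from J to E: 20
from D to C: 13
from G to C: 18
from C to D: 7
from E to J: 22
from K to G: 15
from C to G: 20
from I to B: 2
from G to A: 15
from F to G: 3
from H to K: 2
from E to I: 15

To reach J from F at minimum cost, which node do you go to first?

Candidate routes:
F–B–I–E–J: 13+20+3+22 = 58
F–G–C–A–I–E–J: 3+18+10+2+3+22 = 58
F–G–A–I–E–J: 3+15+2+3+22 = 45
F–G–A–I–D–J: 3+15+2+23+17 = 60
The minimum is 45 via F–G–A–I–E–J.
So from F the first move is to G.

G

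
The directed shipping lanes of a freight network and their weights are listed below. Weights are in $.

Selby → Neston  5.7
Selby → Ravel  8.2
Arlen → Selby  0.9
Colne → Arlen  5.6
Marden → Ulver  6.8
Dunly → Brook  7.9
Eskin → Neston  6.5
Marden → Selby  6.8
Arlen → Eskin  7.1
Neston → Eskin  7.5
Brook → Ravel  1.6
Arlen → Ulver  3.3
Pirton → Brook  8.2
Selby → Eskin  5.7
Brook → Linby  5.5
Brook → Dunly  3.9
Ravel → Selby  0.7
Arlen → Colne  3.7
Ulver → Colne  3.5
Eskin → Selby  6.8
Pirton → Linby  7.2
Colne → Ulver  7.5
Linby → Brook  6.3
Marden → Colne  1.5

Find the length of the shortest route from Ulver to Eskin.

$15.7

Enumerating some paths:
Ulver–Colne–Arlen–Eskin: 3.5+5.6+7.1 = 16.2
Ulver–Colne–Arlen–Selby–Eskin: 3.5+5.6+0.9+5.7 = 15.7
Cheapest is Ulver–Colne–Arlen–Selby–Eskin at $15.7.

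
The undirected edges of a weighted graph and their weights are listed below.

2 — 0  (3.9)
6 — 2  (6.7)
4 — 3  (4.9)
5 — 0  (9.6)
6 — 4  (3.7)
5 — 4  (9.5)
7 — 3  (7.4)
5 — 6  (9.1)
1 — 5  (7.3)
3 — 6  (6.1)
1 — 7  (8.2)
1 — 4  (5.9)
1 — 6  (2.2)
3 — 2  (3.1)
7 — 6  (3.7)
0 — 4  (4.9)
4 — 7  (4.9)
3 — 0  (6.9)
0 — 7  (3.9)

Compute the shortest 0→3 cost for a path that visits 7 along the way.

Best 0 to 7: 0 → 7 costing 3.9
Best 7 to 3: 7 → 3 costing 7.4
Total via 7: 3.9 + 7.4 = 11.3.

11.3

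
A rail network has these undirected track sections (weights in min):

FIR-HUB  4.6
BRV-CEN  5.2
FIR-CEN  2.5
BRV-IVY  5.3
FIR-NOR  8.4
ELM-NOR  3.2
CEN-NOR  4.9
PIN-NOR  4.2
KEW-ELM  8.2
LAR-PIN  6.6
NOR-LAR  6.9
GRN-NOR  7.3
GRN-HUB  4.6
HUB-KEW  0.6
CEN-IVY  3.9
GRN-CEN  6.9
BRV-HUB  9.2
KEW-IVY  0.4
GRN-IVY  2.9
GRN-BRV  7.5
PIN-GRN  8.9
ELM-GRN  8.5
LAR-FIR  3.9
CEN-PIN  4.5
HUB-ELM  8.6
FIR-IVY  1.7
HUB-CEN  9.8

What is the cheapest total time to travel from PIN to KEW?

Settle nodes by increasing distance from PIN:
PIN: 0
NOR: 4.2  (via PIN)
CEN: 4.5  (via PIN)
LAR: 6.6  (via PIN)
FIR: 7  (via CEN)
ELM: 7.4  (via NOR)
IVY: 8.4  (via CEN)
KEW: 8.8  (via IVY)
Shortest route: PIN → CEN → IVY → KEW = 8.8 min.

8.8 min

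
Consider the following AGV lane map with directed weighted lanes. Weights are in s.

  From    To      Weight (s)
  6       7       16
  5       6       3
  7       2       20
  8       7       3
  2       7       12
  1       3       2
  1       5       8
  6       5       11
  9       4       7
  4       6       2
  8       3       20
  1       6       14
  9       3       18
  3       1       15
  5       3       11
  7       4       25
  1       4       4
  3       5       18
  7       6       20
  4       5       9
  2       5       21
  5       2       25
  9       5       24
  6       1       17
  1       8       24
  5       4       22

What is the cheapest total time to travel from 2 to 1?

41 s

Candidate routes:
2 - 5 - 3 - 1: 21+11+15 = 47
2 - 5 - 6 - 1: 21+3+17 = 41
2 - 7 - 6 - 1: 12+20+17 = 49
Cheapest is 2 - 5 - 6 - 1 at 41 s.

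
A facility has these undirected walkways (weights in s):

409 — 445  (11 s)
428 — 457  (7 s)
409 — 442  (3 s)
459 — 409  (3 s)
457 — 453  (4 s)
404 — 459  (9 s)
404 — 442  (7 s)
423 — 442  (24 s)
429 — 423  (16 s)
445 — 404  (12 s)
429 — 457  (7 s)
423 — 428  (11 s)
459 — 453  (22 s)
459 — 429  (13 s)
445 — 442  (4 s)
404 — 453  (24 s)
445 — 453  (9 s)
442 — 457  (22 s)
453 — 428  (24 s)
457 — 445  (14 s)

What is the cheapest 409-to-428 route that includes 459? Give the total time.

Shortest 409→459: 409–459 = 3
Shortest 459→428: 459–429–457–428 = 27
Total via 459: 3 + 27 = 30 s.

30 s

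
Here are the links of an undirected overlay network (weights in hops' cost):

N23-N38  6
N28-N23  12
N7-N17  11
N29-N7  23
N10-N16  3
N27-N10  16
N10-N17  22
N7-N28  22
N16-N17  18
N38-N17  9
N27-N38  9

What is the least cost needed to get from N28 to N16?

Shortest distances from N28:
N28: 0
N23: 12  (via N28)
N38: 18  (via N23)
N7: 22  (via N28)
N17: 27  (via N38)
N27: 27  (via N38)
N10: 43  (via N27)
N29: 45  (via N7)
N16: 45  (via N17)
Shortest route: N28–N23–N38–N17–N16 = 45 hops' cost.

45 hops' cost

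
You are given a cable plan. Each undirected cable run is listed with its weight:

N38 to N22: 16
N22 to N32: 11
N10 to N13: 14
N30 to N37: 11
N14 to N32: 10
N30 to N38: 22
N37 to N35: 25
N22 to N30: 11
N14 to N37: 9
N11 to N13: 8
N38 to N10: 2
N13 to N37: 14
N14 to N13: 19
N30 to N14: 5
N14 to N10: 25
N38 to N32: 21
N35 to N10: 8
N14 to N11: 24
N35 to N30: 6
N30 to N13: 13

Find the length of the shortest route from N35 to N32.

21

Compare a few routes:
N35–N30–N14–N32: 6+5+10 = 21
N35–N30–N37–N14–N32: 6+11+9+10 = 36
N35–N30–N22–N32: 6+11+11 = 28
N35–N10–N38–N32: 8+2+21 = 31
Cheapest is N35–N30–N14–N32 at 21.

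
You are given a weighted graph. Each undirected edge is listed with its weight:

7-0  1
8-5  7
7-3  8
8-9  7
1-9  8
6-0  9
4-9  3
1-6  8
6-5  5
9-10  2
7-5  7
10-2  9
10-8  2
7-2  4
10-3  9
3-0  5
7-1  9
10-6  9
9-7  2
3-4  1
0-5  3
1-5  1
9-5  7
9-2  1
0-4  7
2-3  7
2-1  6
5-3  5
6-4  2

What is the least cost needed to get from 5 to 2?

7

Shortest distances from 5:
5: 0
1: 1  (via 5)
0: 3  (via 5)
7: 4  (via 0)
3: 5  (via 5)
6: 5  (via 5)
4: 6  (via 3)
9: 6  (via 7)
2: 7  (via 1)
Shortest route: 5–1–2 = 7.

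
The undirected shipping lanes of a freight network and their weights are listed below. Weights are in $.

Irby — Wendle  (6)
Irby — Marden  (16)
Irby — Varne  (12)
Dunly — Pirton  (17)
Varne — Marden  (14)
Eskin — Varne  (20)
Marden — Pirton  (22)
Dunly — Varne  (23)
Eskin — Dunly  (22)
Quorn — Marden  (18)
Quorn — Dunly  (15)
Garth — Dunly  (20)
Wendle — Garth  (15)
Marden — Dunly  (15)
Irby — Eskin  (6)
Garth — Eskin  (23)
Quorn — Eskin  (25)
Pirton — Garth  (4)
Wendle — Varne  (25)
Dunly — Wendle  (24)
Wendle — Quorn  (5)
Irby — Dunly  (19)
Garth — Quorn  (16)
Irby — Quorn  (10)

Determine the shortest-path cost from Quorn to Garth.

Candidate routes:
Quorn → Garth: 16 = 16
Quorn → Irby → Wendle → Garth: 10+6+15 = 31
Quorn → Wendle → Garth: 5+15 = 20
Quorn → Dunly → Garth: 15+20 = 35
The minimum is $16 via Quorn → Garth.

$16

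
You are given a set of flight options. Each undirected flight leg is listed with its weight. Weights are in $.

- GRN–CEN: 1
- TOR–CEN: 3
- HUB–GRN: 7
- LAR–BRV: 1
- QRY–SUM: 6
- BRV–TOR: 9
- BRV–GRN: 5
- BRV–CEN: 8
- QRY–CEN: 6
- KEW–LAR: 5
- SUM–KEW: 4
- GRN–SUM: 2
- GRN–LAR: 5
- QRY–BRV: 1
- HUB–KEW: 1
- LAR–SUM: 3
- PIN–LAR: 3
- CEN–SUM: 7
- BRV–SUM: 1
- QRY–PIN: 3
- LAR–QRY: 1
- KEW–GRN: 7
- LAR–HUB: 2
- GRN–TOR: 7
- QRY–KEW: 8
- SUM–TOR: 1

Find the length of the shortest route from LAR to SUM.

$2

Running Dijkstra from LAR:
LAR: 0
QRY: 1  (via LAR)
BRV: 1  (via LAR)
HUB: 2  (via LAR)
SUM: 2  (via BRV)
Shortest route: LAR–BRV–SUM = $2.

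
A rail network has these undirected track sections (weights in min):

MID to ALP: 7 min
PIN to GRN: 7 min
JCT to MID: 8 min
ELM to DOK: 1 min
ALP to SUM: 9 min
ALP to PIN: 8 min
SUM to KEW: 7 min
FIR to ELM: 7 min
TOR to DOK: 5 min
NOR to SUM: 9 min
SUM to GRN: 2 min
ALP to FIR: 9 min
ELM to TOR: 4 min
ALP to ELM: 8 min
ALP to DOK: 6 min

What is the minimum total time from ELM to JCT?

22 min

Enumerating some paths:
ELM → DOK → ALP → MID → JCT: 1+6+7+8 = 22
ELM → ALP → MID → JCT: 8+7+8 = 23
The minimum is 22 min via ELM → DOK → ALP → MID → JCT.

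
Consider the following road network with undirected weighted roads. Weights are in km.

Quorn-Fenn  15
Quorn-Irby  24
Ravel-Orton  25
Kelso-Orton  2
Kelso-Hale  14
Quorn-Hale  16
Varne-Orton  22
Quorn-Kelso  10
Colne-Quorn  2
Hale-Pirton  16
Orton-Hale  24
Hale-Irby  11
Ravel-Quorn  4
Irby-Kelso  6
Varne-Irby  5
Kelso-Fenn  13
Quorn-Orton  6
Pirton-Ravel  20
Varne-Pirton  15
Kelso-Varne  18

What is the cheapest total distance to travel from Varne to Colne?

21 km

Compare a few routes:
Varne - Irby - Kelso - Quorn - Colne: 5+6+10+2 = 23
Varne - Kelso - Orton - Quorn - Colne: 18+2+6+2 = 28
Varne - Irby - Kelso - Orton - Quorn - Colne: 5+6+2+6+2 = 21
The minimum is 21 km via Varne - Irby - Kelso - Orton - Quorn - Colne.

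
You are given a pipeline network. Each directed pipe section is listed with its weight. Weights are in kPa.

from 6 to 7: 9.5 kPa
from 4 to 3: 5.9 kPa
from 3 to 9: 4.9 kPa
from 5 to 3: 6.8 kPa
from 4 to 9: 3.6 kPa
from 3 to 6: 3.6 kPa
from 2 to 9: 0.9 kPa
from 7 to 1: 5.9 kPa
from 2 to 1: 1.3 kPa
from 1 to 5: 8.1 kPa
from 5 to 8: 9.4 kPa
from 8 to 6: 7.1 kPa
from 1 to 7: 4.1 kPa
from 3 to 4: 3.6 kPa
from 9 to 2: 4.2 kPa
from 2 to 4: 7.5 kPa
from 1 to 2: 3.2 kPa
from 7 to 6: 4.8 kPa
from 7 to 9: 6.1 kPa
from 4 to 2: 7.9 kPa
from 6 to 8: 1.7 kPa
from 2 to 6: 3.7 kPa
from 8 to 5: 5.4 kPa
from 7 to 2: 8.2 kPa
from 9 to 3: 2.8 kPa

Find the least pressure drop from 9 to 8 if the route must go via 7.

16.1 kPa

Best 9 to 7: 9–2–1–7 costing 9.6
Best 7 to 8: 7–6–8 costing 6.5
Total via 7: 9.6 + 6.5 = 16.1 kPa.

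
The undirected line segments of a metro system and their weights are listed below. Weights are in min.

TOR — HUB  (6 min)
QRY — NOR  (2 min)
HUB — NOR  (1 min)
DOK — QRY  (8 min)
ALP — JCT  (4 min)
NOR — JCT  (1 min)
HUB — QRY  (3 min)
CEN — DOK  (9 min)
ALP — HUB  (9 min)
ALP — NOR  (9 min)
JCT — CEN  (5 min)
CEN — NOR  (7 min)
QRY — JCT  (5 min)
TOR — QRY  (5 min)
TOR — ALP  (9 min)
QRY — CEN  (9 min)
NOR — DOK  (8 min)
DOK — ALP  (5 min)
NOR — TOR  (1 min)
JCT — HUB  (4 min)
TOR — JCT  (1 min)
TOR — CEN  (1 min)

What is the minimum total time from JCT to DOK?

9 min

Settle nodes by increasing distance from JCT:
JCT: 0
TOR: 1  (via JCT)
NOR: 1  (via JCT)
CEN: 2  (via TOR)
HUB: 2  (via NOR)
QRY: 3  (via NOR)
ALP: 4  (via JCT)
DOK: 9  (via NOR)
Shortest route: JCT–NOR–DOK = 9 min.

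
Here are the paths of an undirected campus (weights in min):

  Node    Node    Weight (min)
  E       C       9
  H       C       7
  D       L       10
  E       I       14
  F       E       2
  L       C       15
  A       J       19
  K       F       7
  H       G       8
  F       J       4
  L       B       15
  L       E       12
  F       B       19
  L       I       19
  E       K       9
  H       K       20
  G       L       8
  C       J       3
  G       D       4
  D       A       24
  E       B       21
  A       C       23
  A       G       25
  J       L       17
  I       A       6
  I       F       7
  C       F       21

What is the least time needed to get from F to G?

Running Dijkstra from F:
F: 0
E: 2  (via F)
J: 4  (via F)
C: 7  (via J)
I: 7  (via F)
K: 7  (via F)
A: 13  (via I)
H: 14  (via C)
L: 14  (via E)
B: 19  (via F)
G: 22  (via H)
Shortest route: F → J → C → H → G = 22 min.

22 min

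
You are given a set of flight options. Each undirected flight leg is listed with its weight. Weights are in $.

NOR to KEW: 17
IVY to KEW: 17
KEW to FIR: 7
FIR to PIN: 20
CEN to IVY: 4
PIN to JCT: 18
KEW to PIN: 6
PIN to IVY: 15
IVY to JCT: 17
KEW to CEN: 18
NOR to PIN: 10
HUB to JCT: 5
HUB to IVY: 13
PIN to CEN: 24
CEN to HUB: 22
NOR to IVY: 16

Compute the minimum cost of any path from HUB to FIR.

$36

Enumerating some paths:
HUB–IVY–PIN–KEW–FIR: 13+15+6+7 = 41
HUB–JCT–PIN–KEW–FIR: 5+18+6+7 = 36
HUB–IVY–KEW–FIR: 13+17+7 = 37
HUB–IVY–CEN–KEW–FIR: 13+4+18+7 = 42
The minimum is $36 via HUB–JCT–PIN–KEW–FIR.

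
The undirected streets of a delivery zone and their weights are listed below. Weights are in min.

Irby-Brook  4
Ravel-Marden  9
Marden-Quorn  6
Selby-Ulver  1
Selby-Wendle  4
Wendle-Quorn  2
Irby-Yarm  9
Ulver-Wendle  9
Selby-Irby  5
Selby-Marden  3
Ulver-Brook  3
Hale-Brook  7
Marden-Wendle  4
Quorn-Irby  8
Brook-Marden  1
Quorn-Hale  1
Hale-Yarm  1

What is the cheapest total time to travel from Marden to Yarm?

8 min

Candidate routes:
Marden - Brook - Hale - Yarm: 1+7+1 = 9
Marden - Selby - Wendle - Quorn - Hale - Yarm: 3+4+2+1+1 = 11
Marden - Quorn - Hale - Yarm: 6+1+1 = 8
Cheapest is Marden - Quorn - Hale - Yarm at 8 min.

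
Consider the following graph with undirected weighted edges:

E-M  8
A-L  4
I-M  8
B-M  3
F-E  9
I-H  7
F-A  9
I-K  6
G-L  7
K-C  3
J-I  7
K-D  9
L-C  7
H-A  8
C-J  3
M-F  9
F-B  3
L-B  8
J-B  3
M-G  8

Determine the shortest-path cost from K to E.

20

Running Dijkstra from K:
K: 0
C: 3  (via K)
I: 6  (via K)
J: 6  (via C)
B: 9  (via J)
D: 9  (via K)
L: 10  (via C)
F: 12  (via B)
M: 12  (via B)
H: 13  (via I)
A: 14  (via L)
G: 17  (via L)
E: 20  (via M)
Shortest route: K → C → J → B → M → E = 20.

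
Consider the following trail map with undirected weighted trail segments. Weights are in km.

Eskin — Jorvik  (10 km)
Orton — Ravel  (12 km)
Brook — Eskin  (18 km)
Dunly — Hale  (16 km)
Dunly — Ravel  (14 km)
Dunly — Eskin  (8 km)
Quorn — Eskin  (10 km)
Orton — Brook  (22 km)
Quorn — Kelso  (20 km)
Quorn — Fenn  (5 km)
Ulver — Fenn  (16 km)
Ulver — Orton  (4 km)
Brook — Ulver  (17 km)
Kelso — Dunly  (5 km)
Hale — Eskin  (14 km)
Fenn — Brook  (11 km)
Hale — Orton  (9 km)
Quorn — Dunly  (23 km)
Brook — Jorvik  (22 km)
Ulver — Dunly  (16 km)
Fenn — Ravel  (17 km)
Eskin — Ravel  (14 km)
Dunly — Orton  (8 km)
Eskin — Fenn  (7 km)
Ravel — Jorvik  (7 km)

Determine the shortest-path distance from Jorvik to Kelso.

Compare a few routes:
Jorvik–Ravel–Dunly–Kelso: 7+14+5 = 26
Jorvik–Eskin–Dunly–Kelso: 10+8+5 = 23
The minimum is 23 km via Jorvik–Eskin–Dunly–Kelso.

23 km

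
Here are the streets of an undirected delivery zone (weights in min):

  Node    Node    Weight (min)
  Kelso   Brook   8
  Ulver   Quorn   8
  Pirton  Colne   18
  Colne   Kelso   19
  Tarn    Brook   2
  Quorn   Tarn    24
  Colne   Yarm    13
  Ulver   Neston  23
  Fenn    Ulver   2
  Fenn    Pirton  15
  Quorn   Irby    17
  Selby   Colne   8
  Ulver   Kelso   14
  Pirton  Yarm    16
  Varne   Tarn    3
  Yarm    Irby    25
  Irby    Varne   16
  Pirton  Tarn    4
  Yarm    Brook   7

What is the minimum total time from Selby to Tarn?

30 min

Shortest distances from Selby:
Selby: 0
Colne: 8  (via Selby)
Yarm: 21  (via Colne)
Pirton: 26  (via Colne)
Kelso: 27  (via Colne)
Brook: 28  (via Yarm)
Tarn: 30  (via Pirton)
Shortest route: Selby–Colne–Pirton–Tarn = 30 min.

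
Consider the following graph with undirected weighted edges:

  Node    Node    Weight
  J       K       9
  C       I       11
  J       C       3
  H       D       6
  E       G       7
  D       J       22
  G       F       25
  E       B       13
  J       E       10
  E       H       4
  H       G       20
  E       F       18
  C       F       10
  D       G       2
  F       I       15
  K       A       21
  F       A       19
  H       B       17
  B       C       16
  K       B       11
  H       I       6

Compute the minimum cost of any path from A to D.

Shortest distances from A:
A: 0
F: 19  (via A)
K: 21  (via A)
C: 29  (via F)
J: 30  (via K)
B: 32  (via K)
I: 34  (via F)
E: 37  (via F)
H: 40  (via I)
G: 44  (via F)
D: 46  (via H)
Shortest route: A → F → I → H → D = 46.

46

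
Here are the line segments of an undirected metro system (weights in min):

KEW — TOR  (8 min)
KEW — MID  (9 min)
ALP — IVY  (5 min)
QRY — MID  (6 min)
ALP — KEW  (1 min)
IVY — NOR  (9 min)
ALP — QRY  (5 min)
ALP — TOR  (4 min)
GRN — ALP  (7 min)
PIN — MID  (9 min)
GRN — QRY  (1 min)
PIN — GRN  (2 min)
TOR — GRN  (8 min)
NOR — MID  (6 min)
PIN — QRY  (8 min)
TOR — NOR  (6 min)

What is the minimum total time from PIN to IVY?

Shortest distances from PIN:
PIN: 0
GRN: 2  (via PIN)
QRY: 3  (via GRN)
ALP: 8  (via QRY)
KEW: 9  (via ALP)
MID: 9  (via PIN)
TOR: 10  (via GRN)
IVY: 13  (via ALP)
Shortest route: PIN → GRN → QRY → ALP → IVY = 13 min.

13 min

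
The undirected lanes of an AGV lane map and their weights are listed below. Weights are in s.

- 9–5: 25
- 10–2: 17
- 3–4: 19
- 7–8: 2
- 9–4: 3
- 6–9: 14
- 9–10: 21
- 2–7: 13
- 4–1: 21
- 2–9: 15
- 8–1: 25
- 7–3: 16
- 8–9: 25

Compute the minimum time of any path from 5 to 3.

Candidate routes:
5–9–4–3: 25+3+19 = 47
5–9–8–7–3: 25+25+2+16 = 68
Cheapest is 5–9–4–3 at 47 s.

47 s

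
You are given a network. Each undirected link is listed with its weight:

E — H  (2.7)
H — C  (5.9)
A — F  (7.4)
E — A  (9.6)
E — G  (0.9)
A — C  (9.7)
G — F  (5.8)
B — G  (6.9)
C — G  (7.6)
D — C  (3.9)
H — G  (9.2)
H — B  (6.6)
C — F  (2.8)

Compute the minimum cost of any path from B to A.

17.4

Running Dijkstra from B:
B: 0
H: 6.6  (via B)
G: 6.9  (via B)
E: 7.8  (via G)
C: 12.5  (via H)
F: 12.7  (via G)
D: 16.4  (via C)
A: 17.4  (via E)
Shortest route: B → G → E → A = 17.4.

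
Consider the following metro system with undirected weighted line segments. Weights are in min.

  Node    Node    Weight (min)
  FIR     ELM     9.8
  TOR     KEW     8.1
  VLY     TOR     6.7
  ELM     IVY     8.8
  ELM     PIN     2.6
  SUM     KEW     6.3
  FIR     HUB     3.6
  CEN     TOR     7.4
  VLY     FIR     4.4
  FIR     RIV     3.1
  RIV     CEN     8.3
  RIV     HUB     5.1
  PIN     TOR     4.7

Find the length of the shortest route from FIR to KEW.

19.2 min

Candidate routes:
FIR–VLY–TOR–KEW: 4.4+6.7+8.1 = 19.2
FIR–ELM–PIN–TOR–KEW: 9.8+2.6+4.7+8.1 = 25.2
FIR–RIV–CEN–TOR–KEW: 3.1+8.3+7.4+8.1 = 26.9
FIR–HUB–RIV–CEN–TOR–KEW: 3.6+5.1+8.3+7.4+8.1 = 32.5
The minimum is 19.2 min via FIR–VLY–TOR–KEW.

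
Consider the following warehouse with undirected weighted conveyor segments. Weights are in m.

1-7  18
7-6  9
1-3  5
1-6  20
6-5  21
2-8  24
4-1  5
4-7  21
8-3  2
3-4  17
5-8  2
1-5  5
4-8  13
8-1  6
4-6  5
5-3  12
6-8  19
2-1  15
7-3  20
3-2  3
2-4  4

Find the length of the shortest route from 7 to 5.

23 m

Candidate routes:
7–1–5: 18+5 = 23
7–6–4–1–5: 9+5+5+5 = 24
The minimum is 23 m via 7–1–5.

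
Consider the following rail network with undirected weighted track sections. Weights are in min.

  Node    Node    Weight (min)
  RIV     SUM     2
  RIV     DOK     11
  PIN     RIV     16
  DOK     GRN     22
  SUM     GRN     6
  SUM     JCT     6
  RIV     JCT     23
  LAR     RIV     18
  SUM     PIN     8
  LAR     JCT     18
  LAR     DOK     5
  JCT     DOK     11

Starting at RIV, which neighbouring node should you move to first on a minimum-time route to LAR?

DOK

Compare a few routes:
RIV - LAR: 18 = 18
RIV - DOK - LAR: 11+5 = 16
RIV - SUM - JCT - DOK - LAR: 2+6+11+5 = 24
RIV - SUM - JCT - LAR: 2+6+18 = 26
Cheapest is RIV - DOK - LAR at 16 min.
So from RIV the first move is to DOK.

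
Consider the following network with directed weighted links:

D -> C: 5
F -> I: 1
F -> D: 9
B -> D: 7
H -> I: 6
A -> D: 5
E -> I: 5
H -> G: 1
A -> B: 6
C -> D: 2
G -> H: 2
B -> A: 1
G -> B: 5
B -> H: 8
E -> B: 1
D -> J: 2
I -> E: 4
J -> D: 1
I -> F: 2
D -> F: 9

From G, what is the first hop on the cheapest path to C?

B

Enumerating some paths:
G - B - A - D - C: 5+1+5+5 = 16
G - B - D - C: 5+7+5 = 17
Cheapest is G - B - A - D - C at 16.
So from G the first move is to B.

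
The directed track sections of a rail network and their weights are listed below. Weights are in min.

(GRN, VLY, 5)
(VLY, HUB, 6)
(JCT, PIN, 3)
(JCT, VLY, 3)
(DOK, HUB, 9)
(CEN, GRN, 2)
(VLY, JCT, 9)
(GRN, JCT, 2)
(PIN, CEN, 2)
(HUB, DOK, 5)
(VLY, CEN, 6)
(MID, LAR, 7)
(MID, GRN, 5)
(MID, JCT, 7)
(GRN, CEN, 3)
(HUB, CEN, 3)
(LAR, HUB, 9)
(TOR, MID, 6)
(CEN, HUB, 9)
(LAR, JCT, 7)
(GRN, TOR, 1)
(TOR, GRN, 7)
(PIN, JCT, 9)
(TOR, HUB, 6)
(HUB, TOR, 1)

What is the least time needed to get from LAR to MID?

16 min

Candidate routes:
LAR–HUB–CEN–GRN–TOR–MID: 9+3+2+1+6 = 21
LAR–JCT–PIN–CEN–GRN–TOR–MID: 7+3+2+2+1+6 = 21
LAR–JCT–VLY–HUB–TOR–MID: 7+3+6+1+6 = 23
LAR–HUB–TOR–MID: 9+1+6 = 16
The minimum is 16 min via LAR–HUB–TOR–MID.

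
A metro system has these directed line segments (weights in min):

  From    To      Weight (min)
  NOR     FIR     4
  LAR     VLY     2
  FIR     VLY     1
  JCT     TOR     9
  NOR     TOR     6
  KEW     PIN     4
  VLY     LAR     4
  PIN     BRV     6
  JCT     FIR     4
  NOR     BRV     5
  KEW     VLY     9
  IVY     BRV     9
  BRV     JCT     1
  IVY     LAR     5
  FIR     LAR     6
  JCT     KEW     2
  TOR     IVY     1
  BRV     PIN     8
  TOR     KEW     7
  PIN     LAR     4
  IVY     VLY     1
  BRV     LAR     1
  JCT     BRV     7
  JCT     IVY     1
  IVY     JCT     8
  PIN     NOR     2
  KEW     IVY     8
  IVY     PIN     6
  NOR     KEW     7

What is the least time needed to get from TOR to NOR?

Running Dijkstra from TOR:
TOR: 0
IVY: 1  (via TOR)
VLY: 2  (via IVY)
LAR: 6  (via IVY)
PIN: 7  (via IVY)
KEW: 7  (via TOR)
JCT: 9  (via IVY)
NOR: 9  (via PIN)
Shortest route: TOR–IVY–PIN–NOR = 9 min.

9 min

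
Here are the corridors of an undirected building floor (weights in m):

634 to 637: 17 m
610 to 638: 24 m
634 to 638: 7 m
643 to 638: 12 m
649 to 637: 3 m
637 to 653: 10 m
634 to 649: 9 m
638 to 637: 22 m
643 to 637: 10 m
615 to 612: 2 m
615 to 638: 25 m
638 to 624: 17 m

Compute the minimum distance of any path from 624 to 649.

33 m

Compare a few routes:
624 - 638 - 643 - 637 - 649: 17+12+10+3 = 42
624 - 638 - 634 - 649: 17+7+9 = 33
Cheapest is 624 - 638 - 634 - 649 at 33 m.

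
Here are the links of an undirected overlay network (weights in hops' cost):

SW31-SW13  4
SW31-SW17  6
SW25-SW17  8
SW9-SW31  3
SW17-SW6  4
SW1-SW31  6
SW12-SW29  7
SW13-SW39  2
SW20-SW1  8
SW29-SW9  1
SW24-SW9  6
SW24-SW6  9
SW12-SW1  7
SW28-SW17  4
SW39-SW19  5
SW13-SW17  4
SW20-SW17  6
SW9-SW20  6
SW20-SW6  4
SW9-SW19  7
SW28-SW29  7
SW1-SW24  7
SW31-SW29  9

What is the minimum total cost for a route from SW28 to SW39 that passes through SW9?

17 hops' cost

Shortest SW28→SW9: SW28 → SW29 → SW9 = 8
Shortest SW9→SW39: SW9 → SW31 → SW13 → SW39 = 9
Total via SW9: 8 + 9 = 17 hops' cost.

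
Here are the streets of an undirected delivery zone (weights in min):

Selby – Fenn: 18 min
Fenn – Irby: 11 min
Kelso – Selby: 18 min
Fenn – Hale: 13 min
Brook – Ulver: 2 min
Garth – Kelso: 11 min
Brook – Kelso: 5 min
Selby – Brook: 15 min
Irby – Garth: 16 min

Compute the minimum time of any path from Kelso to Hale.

Settle nodes by increasing distance from Kelso:
Kelso: 0
Brook: 5  (via Kelso)
Ulver: 7  (via Brook)
Garth: 11  (via Kelso)
Selby: 18  (via Kelso)
Irby: 27  (via Garth)
Fenn: 36  (via Selby)
Hale: 49  (via Fenn)
Shortest route: Kelso → Selby → Fenn → Hale = 49 min.

49 min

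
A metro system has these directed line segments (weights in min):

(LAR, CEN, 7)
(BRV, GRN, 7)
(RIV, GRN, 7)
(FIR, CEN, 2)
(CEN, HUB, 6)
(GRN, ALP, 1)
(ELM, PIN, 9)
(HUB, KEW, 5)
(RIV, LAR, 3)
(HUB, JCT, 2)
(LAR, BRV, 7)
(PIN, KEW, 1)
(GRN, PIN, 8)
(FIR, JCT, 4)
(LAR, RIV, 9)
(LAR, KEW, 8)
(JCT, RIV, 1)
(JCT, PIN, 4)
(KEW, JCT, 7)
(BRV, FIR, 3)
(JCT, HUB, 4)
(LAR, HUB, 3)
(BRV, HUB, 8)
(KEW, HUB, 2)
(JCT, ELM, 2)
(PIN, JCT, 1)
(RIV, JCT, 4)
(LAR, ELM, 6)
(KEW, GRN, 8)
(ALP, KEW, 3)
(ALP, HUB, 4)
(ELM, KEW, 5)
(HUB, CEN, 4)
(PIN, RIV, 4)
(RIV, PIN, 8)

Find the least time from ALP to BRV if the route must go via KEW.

18 min

Best ALP to KEW: ALP → KEW costing 3
Best KEW to BRV: KEW → HUB → JCT → RIV → LAR → BRV costing 15
Total via KEW: 3 + 15 = 18 min.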